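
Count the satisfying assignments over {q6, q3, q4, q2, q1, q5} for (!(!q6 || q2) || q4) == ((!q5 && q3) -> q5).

36

Initial set: {T ((!(!q6 || q2) || q4) == ((!q5 && q3) -> q5))}.
T ((!(!q6 || q2) || q4) == ((!q5 && q3) -> q5)): β-rule — branch into T (!(!q6 || q2) || q4), T ((!q5 && q3) -> q5)  //  F (!(!q6 || q2) || q4), F ((!q5 && q3) -> q5).
  branch 1 (add T (!(!q6 || q2) || q4), T ((!q5 && q3) -> q5)):
    T (!(!q6 || q2) || q4): β-rule — branch into T !(!q6 || q2)  //  T q4.
      branch 1.1 (add T !(!q6 || q2)):
        T !(!q6 || q2): α-rule — add F !q6, F q2.
        T ((!q5 && q3) -> q5): β-rule — branch into F (!q5 && q3)  //  T q5.
          branch 1.1.1 (add F (!q5 && q3)):
            F (!q5 && q3): β-rule — branch into F !q5  //  F q3.
              branch 1.1.1.1 (add F !q5):
                ○ open, literals {q2=false, q5=true, q6=true}.
              branch 1.1.1.2 (add F q3):
                ○ open, literals {q2=false, q3=false, q6=true}.
          branch 1.1.2 (add T q5):
            ○ open, literals {q2=false, q5=true, q6=true}.
      branch 1.2 (add T q4):
        T ((!q5 && q3) -> q5): β-rule — branch into F (!q5 && q3)  //  T q5.
          branch 1.2.1 (add F (!q5 && q3)):
            F (!q5 && q3): β-rule — branch into F !q5  //  F q3.
              branch 1.2.1.1 (add F !q5):
                ○ open, literals {q4=true, q5=true}.
              branch 1.2.1.2 (add F q3):
                ○ open, literals {q3=false, q4=true}.
          branch 1.2.2 (add T q5):
            ○ open, literals {q4=true, q5=true}.
  branch 2 (add F (!(!q6 || q2) || q4), F ((!q5 && q3) -> q5)):
    F (!(!q6 || q2) || q4): α-rule — add F !(!q6 || q2), F q4.
    F ((!q5 && q3) -> q5): α-rule — add T (!q5 && q3), F q5.
    T (!q5 && q3): α-rule — add T !q5, T q3.
    F !(!q6 || q2): β-rule — branch into T !q6  //  T q2.
      branch 2.1 (add T !q6):
        ○ open, literals {q3=true, q4=false, q5=false, q6=false}.
      branch 2.2 (add T q2):
        ○ open, literals {q2=true, q3=true, q4=false, q5=false}.
0 branches closed, 8 open.
Each open branch fixes some atoms; the unmentioned ones are free. Counting distinct full assignments: branch {q2=false, q5=true, q6=true} (q3, q4, q1) contributes 8 new; branch {q2=false, q3=false, q6=true} (q4, q1, q5) contributes 4 new; branch {q2=false, q5=true, q6=true} (q3, q4, q1) contributes 0 new; branch {q4=true, q5=true} (q6, q3, q2, q1) contributes 12 new; branch {q3=false, q4=true} (q6, q2, q1, q5) contributes 6 new; branch {q4=true, q5=true} (q6, q3, q2, q1) contributes 0 new; branch {q3=true, q4=false, q5=false, q6=false} (q2, q1) contributes 4 new; branch {q2=true, q3=true, q4=false, q5=false} (q6, q1) contributes 2 new. Total: 36.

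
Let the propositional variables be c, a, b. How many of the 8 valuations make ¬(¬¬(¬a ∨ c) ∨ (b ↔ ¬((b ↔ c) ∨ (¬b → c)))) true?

1

Initial set: {¬(¬¬(¬a ∨ c) ∨ (b ↔ ¬((b ↔ c) ∨ (¬b → c))))}.
¬(¬¬(¬a ∨ c) ∨ (b ↔ ¬((b ↔ c) ∨ (¬b → c)))): α-rule — add ¬¬¬(¬a ∨ c), ¬(b ↔ ¬((b ↔ c) ∨ (¬b → c))).
¬¬¬(¬a ∨ c): drop double negation, giving ¬(¬a ∨ c).
¬(¬a ∨ c): α-rule — add ¬¬a, ¬c.
¬(b ↔ ¬((b ↔ c) ∨ (¬b → c))): β-rule — branch into b, ¬¬((b ↔ c) ∨ (¬b → c))  //  ¬b, ¬((b ↔ c) ∨ (¬b → c)).
  branch 1 (add b, ¬¬((b ↔ c) ∨ (¬b → c))):
    ¬¬((b ↔ c) ∨ (¬b → c)): β-rule — branch into (b ↔ c)  //  (¬b → c).
      branch 1.1 (add (b ↔ c)):
        (b ↔ c): β-rule — branch into b, c  //  ¬b, ¬c.
          branch 1.1.1 (add b, c):
            × closes — contains both c and ¬c.
          branch 1.1.2 (add ¬b, ¬c):
            × closes — contains both b and ¬b.
      branch 1.2 (add (¬b → c)):
        (¬b → c): β-rule — branch into ¬¬b  //  c.
          branch 1.2.1 (add ¬¬b):
            ○ open, literals {a=1, b=1, c=0}.
          branch 1.2.2 (add c):
            × closes — contains both c and ¬c.
  branch 2 (add ¬b, ¬((b ↔ c) ∨ (¬b → c))):
    ¬((b ↔ c) ∨ (¬b → c)): α-rule — add ¬(b ↔ c), ¬(¬b → c).
    ¬(¬b → c): α-rule — add ¬b, ¬c.
    ¬(b ↔ c): β-rule — branch into b, ¬c  //  ¬b, c.
      branch 2.1 (add b, ¬c):
        × closes — contains both b and ¬b.
      branch 2.2 (add ¬b, c):
        × closes — contains both c and ¬c.
5 branches closed, 1 open.
Each open branch fixes some atoms; the unmentioned ones are free. Counting distinct full assignments: branch {a=1, b=1, c=0} (none free) contributes 1 new. Total: 1.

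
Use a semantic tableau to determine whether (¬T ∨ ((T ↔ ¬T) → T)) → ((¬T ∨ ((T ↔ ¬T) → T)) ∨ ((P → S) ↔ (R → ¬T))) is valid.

Valid

Assume the negation and expand:
Initial set: {F ((¬T ∨ ((T ↔ ¬T) → T)) → ((¬T ∨ ((T ↔ ¬T) → T)) ∨ ((P → S) ↔ (R → ¬T))))}.
F ((¬T ∨ ((T ↔ ¬T) → T)) → ((¬T ∨ ((T ↔ ¬T) → T)) ∨ ((P → S) ↔ (R → ¬T)))): α-rule — add T (¬T ∨ ((T ↔ ¬T) → T)), F ((¬T ∨ ((T ↔ ¬T) → T)) ∨ ((P → S) ↔ (R → ¬T))).
F ((¬T ∨ ((T ↔ ¬T) → T)) ∨ ((P → S) ↔ (R → ¬T))): α-rule — add F (¬T ∨ ((T ↔ ¬T) → T)), F ((P → S) ↔ (R → ¬T)).
F (¬T ∨ ((T ↔ ¬T) → T)): α-rule — add F ¬T, F ((T ↔ ¬T) → T).
F ((T ↔ ¬T) → T): α-rule — add T (T ↔ ¬T), F T.
× closes — contains both T and ¬T.
All 1 branch closes.
Every branch closed, so the negation is unsatisfiable and the formula is valid.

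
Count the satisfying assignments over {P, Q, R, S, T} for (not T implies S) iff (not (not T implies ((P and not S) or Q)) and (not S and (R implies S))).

7

Initial set: {T ((not T implies S) iff (not (not T implies ((P and not S) or Q)) and (not S and (R implies S))))}.
T ((not T implies S) iff (not (not T implies ((P and not S) or Q)) and (not S and (R implies S)))): β-rule — branch into T (not T implies S), T (not (not T implies ((P and not S) or Q)) and (not S and (R implies S)))  //  F (not T implies S), F (not (not T implies ((P and not S) or Q)) and (not S and (R implies S))).
  branch 1 (add T (not T implies S), T (not (not T implies ((P and not S) or Q)) and (not S and (R implies S)))):
    T (not (not T implies ((P and not S) or Q)) and (not S and (R implies S))): α-rule — add T not (not T implies ((P and not S) or Q)), T (not S and (R implies S)).
    T not (not T implies ((P and not S) or Q)): α-rule — add T not T, F ((P and not S) or Q).
    T (not S and (R implies S)): α-rule — add T not S, T (R implies S).
    F ((P and not S) or Q): α-rule — add F (P and not S), F Q.
    T (not T implies S): β-rule — branch into F not T  //  T S.
      branch 1.1 (add F not T):
        × closes — contains both T and not T.
      branch 1.2 (add T S):
        × closes — contains both S and not S.
  branch 2 (add F (not T implies S), F (not (not T implies ((P and not S) or Q)) and (not S and (R implies S)))):
    F (not T implies S): α-rule — add T not T, F S.
    F (not (not T implies ((P and not S) or Q)) and (not S and (R implies S))): β-rule — branch into F not (not T implies ((P and not S) or Q))  //  F (not S and (R implies S)).
      branch 2.1 (add F not (not T implies ((P and not S) or Q))):
        F not (not T implies ((P and not S) or Q)): β-rule — branch into F not T  //  T ((P and not S) or Q).
          branch 2.1.1 (add F not T):
            × closes — contains both T and not T.
          branch 2.1.2 (add T ((P and not S) or Q)):
            T ((P and not S) or Q): β-rule — branch into T (P and not S)  //  T Q.
              branch 2.1.2.1 (add T (P and not S)):
                T (P and not S): α-rule — add T P, T not S.
                ○ open, literals {P=1, S=0, T=0}.
              branch 2.1.2.2 (add T Q):
                ○ open, literals {Q=1, S=0, T=0}.
      branch 2.2 (add F (not S and (R implies S))):
        F (not S and (R implies S)): β-rule — branch into F not S  //  F (R implies S).
          branch 2.2.1 (add F not S):
            × closes — contains both S and not S.
          branch 2.2.2 (add F (R implies S)):
            F (R implies S): α-rule — add T R, F S.
            ○ open, literals {R=1, S=0, T=0}.
4 branches closed, 3 open.
Each open branch fixes some atoms; the unmentioned ones are free. Counting distinct full assignments: branch {P=1, S=0, T=0} (Q, R) contributes 4 new; branch {Q=1, S=0, T=0} (P, R) contributes 2 new; branch {R=1, S=0, T=0} (P, Q) contributes 1 new. Total: 7.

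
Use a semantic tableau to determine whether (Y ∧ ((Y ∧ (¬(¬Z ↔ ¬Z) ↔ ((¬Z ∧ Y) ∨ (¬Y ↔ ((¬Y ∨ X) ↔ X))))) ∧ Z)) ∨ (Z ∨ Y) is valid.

Assume the negation and expand:
Initial set: {¬((Y ∧ ((Y ∧ (¬(¬Z ↔ ¬Z) ↔ ((¬Z ∧ Y) ∨ (¬Y ↔ ((¬Y ∨ X) ↔ X))))) ∧ Z)) ∨ (Z ∨ Y))}.
¬((Y ∧ ((Y ∧ (¬(¬Z ↔ ¬Z) ↔ ((¬Z ∧ Y) ∨ (¬Y ↔ ((¬Y ∨ X) ↔ X))))) ∧ Z)) ∨ (Z ∨ Y)): α-rule — add ¬(Y ∧ ((Y ∧ (¬(¬Z ↔ ¬Z) ↔ ((¬Z ∧ Y) ∨ (¬Y ↔ ((¬Y ∨ X) ↔ X))))) ∧ Z)), ¬(Z ∨ Y).
¬(Z ∨ Y): α-rule — add ¬Z, ¬Y.
¬(Y ∧ ((Y ∧ (¬(¬Z ↔ ¬Z) ↔ ((¬Z ∧ Y) ∨ (¬Y ↔ ((¬Y ∨ X) ↔ X))))) ∧ Z)): β-rule — branch into ¬Y  //  ¬((Y ∧ (¬(¬Z ↔ ¬Z) ↔ ((¬Z ∧ Y) ∨ (¬Y ↔ ((¬Y ∨ X) ↔ X))))) ∧ Z).
  branch 1 (add ¬Y):
    ○ open, literals {Y=0, Z=0}.
  branch 2 (add ¬((Y ∧ (¬(¬Z ↔ ¬Z) ↔ ((¬Z ∧ Y) ∨ (¬Y ↔ ((¬Y ∨ X) ↔ X))))) ∧ Z)):
    ¬((Y ∧ (¬(¬Z ↔ ¬Z) ↔ ((¬Z ∧ Y) ∨ (¬Y ↔ ((¬Y ∨ X) ↔ X))))) ∧ Z): β-rule — branch into ¬(Y ∧ (¬(¬Z ↔ ¬Z) ↔ ((¬Z ∧ Y) ∨ (¬Y ↔ ((¬Y ∨ X) ↔ X)))))  //  ¬Z.
      branch 2.1 (add ¬(Y ∧ (¬(¬Z ↔ ¬Z) ↔ ((¬Z ∧ Y) ∨ (¬Y ↔ ((¬Y ∨ X) ↔ X)))))):
        ¬(Y ∧ (¬(¬Z ↔ ¬Z) ↔ ((¬Z ∧ Y) ∨ (¬Y ↔ ((¬Y ∨ X) ↔ X))))): β-rule — branch into ¬Y  //  ¬(¬(¬Z ↔ ¬Z) ↔ ((¬Z ∧ Y) ∨ (¬Y ↔ ((¬Y ∨ X) ↔ X)))).
          branch 2.1.1 (add ¬Y):
            ○ open, literals {Y=0, Z=0}.
          branch 2.1.2 (add ¬(¬(¬Z ↔ ¬Z) ↔ ((¬Z ∧ Y) ∨ (¬Y ↔ ((¬Y ∨ X) ↔ X))))):
            ¬(¬(¬Z ↔ ¬Z) ↔ ((¬Z ∧ Y) ∨ (¬Y ↔ ((¬Y ∨ X) ↔ X)))): β-rule — branch into ¬(¬Z ↔ ¬Z), ¬((¬Z ∧ Y) ∨ (¬Y ↔ ((¬Y ∨ X) ↔ X)))  //  ¬¬(¬Z ↔ ¬Z), ((¬Z ∧ Y) ∨ (¬Y ↔ ((¬Y ∨ X) ↔ X))).
              branch 2.1.2.1 (add ¬(¬Z ↔ ¬Z), ¬((¬Z ∧ Y) ∨ (¬Y ↔ ((¬Y ∨ X) ↔ X)))):
                ¬((¬Z ∧ Y) ∨ (¬Y ↔ ((¬Y ∨ X) ↔ X))): α-rule — add ¬(¬Z ∧ Y), ¬(¬Y ↔ ((¬Y ∨ X) ↔ X)).
                ¬(¬Z ↔ ¬Z): β-rule — branch into ¬Z, ¬¬Z  //  ¬¬Z, ¬Z.
                  branch 2.1.2.1.1 (add ¬Z, ¬¬Z):
                    × closes — contains both Z and ¬Z.
                  branch 2.1.2.1.2 (add ¬¬Z, ¬Z):
                    × closes — contains both Z and ¬Z.
              branch 2.1.2.2 (add ¬¬(¬Z ↔ ¬Z), ((¬Z ∧ Y) ∨ (¬Y ↔ ((¬Y ∨ X) ↔ X)))):
                ¬¬(¬Z ↔ ¬Z): β-rule — branch into ¬Z, ¬Z  //  ¬¬Z, ¬¬Z.
                  branch 2.1.2.2.1 (add ¬Z, ¬Z):
                    ((¬Z ∧ Y) ∨ (¬Y ↔ ((¬Y ∨ X) ↔ X))): β-rule — branch into (¬Z ∧ Y)  //  (¬Y ↔ ((¬Y ∨ X) ↔ X)).
                      branch 2.1.2.2.1.1 (add (¬Z ∧ Y)):
                        (¬Z ∧ Y): α-rule — add ¬Z, Y.
                        × closes — contains both Y and ¬Y.
                      branch 2.1.2.2.1.2 (add (¬Y ↔ ((¬Y ∨ X) ↔ X))):
                        (¬Y ↔ ((¬Y ∨ X) ↔ X)): β-rule — branch into ¬Y, ((¬Y ∨ X) ↔ X)  //  ¬¬Y, ¬((¬Y ∨ X) ↔ X).
                          branch 2.1.2.2.1.2.1 (add ¬Y, ((¬Y ∨ X) ↔ X)):
                            ((¬Y ∨ X) ↔ X): β-rule — branch into (¬Y ∨ X), X  //  ¬(¬Y ∨ X), ¬X.
                              branch 2.1.2.2.1.2.1.1 (add (¬Y ∨ X), X):
                                (¬Y ∨ X): β-rule — branch into ¬Y  //  X.
                                  branch 2.1.2.2.1.2.1.1.1 (add ¬Y):
                                    ○ open, literals {X=1, Y=0, Z=0}.
                                  branch 2.1.2.2.1.2.1.1.2 (add X):
                                    ○ open, literals {X=1, Y=0, Z=0}.
                              branch 2.1.2.2.1.2.1.2 (add ¬(¬Y ∨ X), ¬X):
                                ¬(¬Y ∨ X): α-rule — add ¬¬Y, ¬X.
                                × closes — contains both Y and ¬Y.
                          branch 2.1.2.2.1.2.2 (add ¬¬Y, ¬((¬Y ∨ X) ↔ X)):
                            × closes — contains both Y and ¬Y.
                  branch 2.1.2.2.2 (add ¬¬Z, ¬¬Z):
                    × closes — contains both Z and ¬Z.
      branch 2.2 (add ¬Z):
        ○ open, literals {Y=0, Z=0}.
6 branches closed, 5 open.
An open branch gives a countermodel: Y=0, Z=0 (unmentioned atoms arbitrary); under it the original formula is false.

Not valid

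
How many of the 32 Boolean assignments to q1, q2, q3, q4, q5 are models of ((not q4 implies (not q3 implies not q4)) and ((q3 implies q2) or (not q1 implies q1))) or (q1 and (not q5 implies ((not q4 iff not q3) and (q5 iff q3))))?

Initial set: {(((not q4 implies (not q3 implies not q4)) and ((q3 implies q2) or (not q1 implies q1))) or (q1 and (not q5 implies ((not q4 iff not q3) and (q5 iff q3)))))}.
(((not q4 implies (not q3 implies not q4)) and ((q3 implies q2) or (not q1 implies q1))) or (q1 and (not q5 implies ((not q4 iff not q3) and (q5 iff q3))))): β-rule — branch into ((not q4 implies (not q3 implies not q4)) and ((q3 implies q2) or (not q1 implies q1)))  //  (q1 and (not q5 implies ((not q4 iff not q3) and (q5 iff q3)))).
  branch 1 (add ((not q4 implies (not q3 implies not q4)) and ((q3 implies q2) or (not q1 implies q1)))):
    ((not q4 implies (not q3 implies not q4)) and ((q3 implies q2) or (not q1 implies q1))): α-rule — add (not q4 implies (not q3 implies not q4)), ((q3 implies q2) or (not q1 implies q1)).
    (not q4 implies (not q3 implies not q4)): β-rule — branch into not not q4  //  (not q3 implies not q4).
      branch 1.1 (add not not q4):
        ((q3 implies q2) or (not q1 implies q1)): β-rule — branch into (q3 implies q2)  //  (not q1 implies q1).
          branch 1.1.1 (add (q3 implies q2)):
            (q3 implies q2): β-rule — branch into not q3  //  q2.
              branch 1.1.1.1 (add not q3):
                ○ open, literals {q3=F, q4=T}.
              branch 1.1.1.2 (add q2):
                ○ open, literals {q2=T, q4=T}.
          branch 1.1.2 (add (not q1 implies q1)):
            (not q1 implies q1): β-rule — branch into not not q1  //  q1.
              branch 1.1.2.1 (add not not q1):
                ○ open, literals {q1=T, q4=T}.
              branch 1.1.2.2 (add q1):
                ○ open, literals {q1=T, q4=T}.
      branch 1.2 (add (not q3 implies not q4)):
        ((q3 implies q2) or (not q1 implies q1)): β-rule — branch into (q3 implies q2)  //  (not q1 implies q1).
          branch 1.2.1 (add (q3 implies q2)):
            (not q3 implies not q4): β-rule — branch into not not q3  //  not q4.
              branch 1.2.1.1 (add not not q3):
                (q3 implies q2): β-rule — branch into not q3  //  q2.
                  branch 1.2.1.1.1 (add not q3):
                    × closes — contains both q3 and not q3.
                  branch 1.2.1.1.2 (add q2):
                    ○ open, literals {q2=T, q3=T}.
              branch 1.2.1.2 (add not q4):
                (q3 implies q2): β-rule — branch into not q3  //  q2.
                  branch 1.2.1.2.1 (add not q3):
                    ○ open, literals {q3=F, q4=F}.
                  branch 1.2.1.2.2 (add q2):
                    ○ open, literals {q2=T, q4=F}.
          branch 1.2.2 (add (not q1 implies q1)):
            (not q3 implies not q4): β-rule — branch into not not q3  //  not q4.
              branch 1.2.2.1 (add not not q3):
                (not q1 implies q1): β-rule — branch into not not q1  //  q1.
                  branch 1.2.2.1.1 (add not not q1):
                    ○ open, literals {q1=T, q3=T}.
                  branch 1.2.2.1.2 (add q1):
                    ○ open, literals {q1=T, q3=T}.
              branch 1.2.2.2 (add not q4):
                (not q1 implies q1): β-rule — branch into not not q1  //  q1.
                  branch 1.2.2.2.1 (add not not q1):
                    ○ open, literals {q1=T, q4=F}.
                  branch 1.2.2.2.2 (add q1):
                    ○ open, literals {q1=T, q4=F}.
  branch 2 (add (q1 and (not q5 implies ((not q4 iff not q3) and (q5 iff q3))))):
    (q1 and (not q5 implies ((not q4 iff not q3) and (q5 iff q3)))): α-rule — add q1, (not q5 implies ((not q4 iff not q3) and (q5 iff q3))).
    (not q5 implies ((not q4 iff not q3) and (q5 iff q3))): β-rule — branch into not not q5  //  ((not q4 iff not q3) and (q5 iff q3)).
      branch 2.1 (add not not q5):
        ○ open, literals {q1=T, q5=T}.
      branch 2.2 (add ((not q4 iff not q3) and (q5 iff q3))):
        ((not q4 iff not q3) and (q5 iff q3)): α-rule — add (not q4 iff not q3), (q5 iff q3).
        (not q4 iff not q3): β-rule — branch into not q4, not q3  //  not not q4, not not q3.
          branch 2.2.1 (add not q4, not q3):
            (q5 iff q3): β-rule — branch into q5, q3  //  not q5, not q3.
              branch 2.2.1.1 (add q5, q3):
                × closes — contains both q3 and not q3.
              branch 2.2.1.2 (add not q5, not q3):
                ○ open, literals {q1=T, q3=F, q4=F, q5=F}.
          branch 2.2.2 (add not not q4, not not q3):
            (q5 iff q3): β-rule — branch into q5, q3  //  not q5, not q3.
              branch 2.2.2.1 (add q5, q3):
                ○ open, literals {q1=T, q3=T, q4=T, q5=T}.
              branch 2.2.2.2 (add not q5, not q3):
                × closes — contains both q3 and not q3.
3 branches closed, 14 open.
Each open branch fixes some atoms; the unmentioned ones are free. Counting distinct full assignments: branch {q3=F, q4=T} (q1, q2, q5) contributes 8 new; branch {q2=T, q4=T} (q1, q3, q5) contributes 4 new; branch {q1=T, q4=T} (q2, q3, q5) contributes 2 new; branch {q1=T, q4=T} (q2, q3, q5) contributes 0 new; branch {q2=T, q3=T} (q1, q4, q5) contributes 4 new; branch {q3=F, q4=F} (q1, q2, q5) contributes 8 new; branch {q2=T, q4=F} (q1, q3, q5) contributes 0 new; branch {q1=T, q3=T} (q2, q4, q5) contributes 2 new; branch {q1=T, q3=T} (q2, q4, q5) contributes 0 new; branch {q1=T, q4=F} (q2, q3, q5) contributes 0 new; branch {q1=T, q4=F} (q2, q3, q5) contributes 0 new; branch {q1=T, q5=T} (q2, q3, q4) contributes 0 new; branch {q1=T, q3=F, q4=F, q5=F} (q2) contributes 0 new; branch {q1=T, q3=T, q4=T, q5=T} (q2) contributes 0 new. Total: 28.

28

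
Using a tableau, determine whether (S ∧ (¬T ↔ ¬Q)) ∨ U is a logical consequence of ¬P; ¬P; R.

Initial set: {T ¬P; T ¬P; T R; F ((S ∧ (¬T ↔ ¬Q)) ∨ U)}.
F ((S ∧ (¬T ↔ ¬Q)) ∨ U): α-rule — add F (S ∧ (¬T ↔ ¬Q)), F U.
F (S ∧ (¬T ↔ ¬Q)): β-rule — branch into F S  //  F (¬T ↔ ¬Q).
  branch 1 (add F S):
    ○ open, literals {P=false, R=true, S=false, U=false}.
  branch 2 (add F (¬T ↔ ¬Q)):
    F (¬T ↔ ¬Q): β-rule — branch into T ¬T, F ¬Q  //  F ¬T, T ¬Q.
      branch 2.1 (add T ¬T, F ¬Q):
        ○ open, literals {P=false, Q=true, R=true, T=false, U=false}.
      branch 2.2 (add F ¬T, T ¬Q):
        ○ open, literals {P=false, Q=false, R=true, T=true, U=false}.
0 branches closed, 3 open.
An open branch gives a countermodel: P=false, R=true, S=false, U=false (unmentioned atoms arbitrary); the premises hold there but the conclusion fails.

No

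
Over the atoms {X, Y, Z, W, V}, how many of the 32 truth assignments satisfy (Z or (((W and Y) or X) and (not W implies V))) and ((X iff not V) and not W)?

4

Initial set: {((Z or (((W and Y) or X) and (not W implies V))) and ((X iff not V) and not W))}.
((Z or (((W and Y) or X) and (not W implies V))) and ((X iff not V) and not W)): α-rule — add (Z or (((W and Y) or X) and (not W implies V))), ((X iff not V) and not W).
((X iff not V) and not W): α-rule — add (X iff not V), not W.
(Z or (((W and Y) or X) and (not W implies V))): β-rule — branch into Z  //  (((W and Y) or X) and (not W implies V)).
  branch 1 (add Z):
    (X iff not V): β-rule — branch into X, not V  //  not X, not not V.
      branch 1.1 (add X, not V):
        ○ open, literals {V=false, W=false, X=true, Z=true}.
      branch 1.2 (add not X, not not V):
        ○ open, literals {V=true, W=false, X=false, Z=true}.
  branch 2 (add (((W and Y) or X) and (not W implies V))):
    (((W and Y) or X) and (not W implies V)): α-rule — add ((W and Y) or X), (not W implies V).
    (X iff not V): β-rule — branch into X, not V  //  not X, not not V.
      branch 2.1 (add X, not V):
        ((W and Y) or X): β-rule — branch into (W and Y)  //  X.
          branch 2.1.1 (add (W and Y)):
            (W and Y): α-rule — add W, Y.
            × closes — contains both W and not W.
          branch 2.1.2 (add X):
            (not W implies V): β-rule — branch into not not W  //  V.
              branch 2.1.2.1 (add not not W):
                × closes — contains both W and not W.
              branch 2.1.2.2 (add V):
                × closes — contains both V and not V.
      branch 2.2 (add not X, not not V):
        ((W and Y) or X): β-rule — branch into (W and Y)  //  X.
          branch 2.2.1 (add (W and Y)):
            (W and Y): α-rule — add W, Y.
            × closes — contains both W and not W.
          branch 2.2.2 (add X):
            × closes — contains both X and not X.
5 branches closed, 2 open.
Each open branch fixes some atoms; the unmentioned ones are free. Counting distinct full assignments: branch {V=false, W=false, X=true, Z=true} (Y) contributes 2 new; branch {V=true, W=false, X=false, Z=true} (Y) contributes 2 new. Total: 4.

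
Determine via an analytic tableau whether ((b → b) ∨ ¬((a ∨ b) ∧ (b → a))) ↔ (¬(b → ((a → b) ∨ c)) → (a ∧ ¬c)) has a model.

Satisfiable

Initial set: {T (((b → b) ∨ ¬((a ∨ b) ∧ (b → a))) ↔ (¬(b → ((a → b) ∨ c)) → (a ∧ ¬c)))}.
T (((b → b) ∨ ¬((a ∨ b) ∧ (b → a))) ↔ (¬(b → ((a → b) ∨ c)) → (a ∧ ¬c))): β-rule — branch into T ((b → b) ∨ ¬((a ∨ b) ∧ (b → a))), T (¬(b → ((a → b) ∨ c)) → (a ∧ ¬c))  //  F ((b → b) ∨ ¬((a ∨ b) ∧ (b → a))), F (¬(b → ((a → b) ∨ c)) → (a ∧ ¬c)).
  branch 1 (add T ((b → b) ∨ ¬((a ∨ b) ∧ (b → a))), T (¬(b → ((a → b) ∨ c)) → (a ∧ ¬c))):
    T ((b → b) ∨ ¬((a ∨ b) ∧ (b → a))): β-rule — branch into T (b → b)  //  T ¬((a ∨ b) ∧ (b → a)).
      branch 1.1 (add T (b → b)):
        T (¬(b → ((a → b) ∨ c)) → (a ∧ ¬c)): β-rule — branch into F ¬(b → ((a → b) ∨ c))  //  T (a ∧ ¬c).
          branch 1.1.1 (add F ¬(b → ((a → b) ∨ c))):
            T (b → b): β-rule — branch into F b  //  T b.
              branch 1.1.1.1 (add F b):
                F ¬(b → ((a → b) ∨ c)): β-rule — branch into F b  //  T ((a → b) ∨ c).
                  branch 1.1.1.1.1 (add F b):
                    ○ open, literals {b=F}.
                  branch 1.1.1.1.2 (add T ((a → b) ∨ c)):
                    T ((a → b) ∨ c): β-rule — branch into T (a → b)  //  T c.
                      branch 1.1.1.1.2.1 (add T (a → b)):
                        T (a → b): β-rule — branch into F a  //  T b.
                          branch 1.1.1.1.2.1.1 (add F a):
                            ○ open, literals {a=F, b=F}.
                          branch 1.1.1.1.2.1.2 (add T b):
                            × closes — contains both b and ¬b.
                      branch 1.1.1.1.2.2 (add T c):
                        ○ open, literals {b=F, c=T}.
              branch 1.1.1.2 (add T b):
                F ¬(b → ((a → b) ∨ c)): β-rule — branch into F b  //  T ((a → b) ∨ c).
                  branch 1.1.1.2.1 (add F b):
                    × closes — contains both b and ¬b.
                  branch 1.1.1.2.2 (add T ((a → b) ∨ c)):
                    T ((a → b) ∨ c): β-rule — branch into T (a → b)  //  T c.
                      branch 1.1.1.2.2.1 (add T (a → b)):
                        T (a → b): β-rule — branch into F a  //  T b.
                          branch 1.1.1.2.2.1.1 (add F a):
                            ○ open, literals {a=F, b=T}.
                          branch 1.1.1.2.2.1.2 (add T b):
                            ○ open, literals {b=T}.
                      branch 1.1.1.2.2.2 (add T c):
                        ○ open, literals {b=T, c=T}.
          branch 1.1.2 (add T (a ∧ ¬c)):
            T (a ∧ ¬c): α-rule — add T a, T ¬c.
            T (b → b): β-rule — branch into F b  //  T b.
              branch 1.1.2.1 (add F b):
                ○ open, literals {a=T, b=F, c=F}.
              branch 1.1.2.2 (add T b):
                ○ open, literals {a=T, b=T, c=F}.
      branch 1.2 (add T ¬((a ∨ b) ∧ (b → a))):
        T (¬(b → ((a → b) ∨ c)) → (a ∧ ¬c)): β-rule — branch into F ¬(b → ((a → b) ∨ c))  //  T (a ∧ ¬c).
          branch 1.2.1 (add F ¬(b → ((a → b) ∨ c))):
            T ¬((a ∨ b) ∧ (b → a)): β-rule — branch into F (a ∨ b)  //  F (b → a).
              branch 1.2.1.1 (add F (a ∨ b)):
                F (a ∨ b): α-rule — add F a, F b.
                F ¬(b → ((a → b) ∨ c)): β-rule — branch into F b  //  T ((a → b) ∨ c).
                  branch 1.2.1.1.1 (add F b):
                    ○ open, literals {a=F, b=F}.
                  branch 1.2.1.1.2 (add T ((a → b) ∨ c)):
                    T ((a → b) ∨ c): β-rule — branch into T (a → b)  //  T c.
                      branch 1.2.1.1.2.1 (add T (a → b)):
                        T (a → b): β-rule — branch into F a  //  T b.
                          branch 1.2.1.1.2.1.1 (add F a):
                            ○ open, literals {a=F, b=F}.
                          branch 1.2.1.1.2.1.2 (add T b):
                            × closes — contains both b and ¬b.
                      branch 1.2.1.1.2.2 (add T c):
                        ○ open, literals {a=F, b=F, c=T}.
              branch 1.2.1.2 (add F (b → a)):
                F (b → a): α-rule — add T b, F a.
                F ¬(b → ((a → b) ∨ c)): β-rule — branch into F b  //  T ((a → b) ∨ c).
                  branch 1.2.1.2.1 (add F b):
                    × closes — contains both b and ¬b.
                  branch 1.2.1.2.2 (add T ((a → b) ∨ c)):
                    T ((a → b) ∨ c): β-rule — branch into T (a → b)  //  T c.
                      branch 1.2.1.2.2.1 (add T (a → b)):
                        T (a → b): β-rule — branch into F a  //  T b.
                          branch 1.2.1.2.2.1.1 (add F a):
                            ○ open, literals {a=F, b=T}.
                          branch 1.2.1.2.2.1.2 (add T b):
                            ○ open, literals {a=F, b=T}.
                      branch 1.2.1.2.2.2 (add T c):
                        ○ open, literals {a=F, b=T, c=T}.
          branch 1.2.2 (add T (a ∧ ¬c)):
            T (a ∧ ¬c): α-rule — add T a, T ¬c.
            T ¬((a ∨ b) ∧ (b → a)): β-rule — branch into F (a ∨ b)  //  F (b → a).
              branch 1.2.2.1 (add F (a ∨ b)):
                F (a ∨ b): α-rule — add F a, F b.
                × closes — contains both a and ¬a.
              branch 1.2.2.2 (add F (b → a)):
                F (b → a): α-rule — add T b, F a.
                × closes — contains both a and ¬a.
  branch 2 (add F ((b → b) ∨ ¬((a ∨ b) ∧ (b → a))), F (¬(b → ((a → b) ∨ c)) → (a ∧ ¬c))):
    F ((b → b) ∨ ¬((a ∨ b) ∧ (b → a))): α-rule — add F (b → b), F ¬((a ∨ b) ∧ (b → a)).
    F (¬(b → ((a → b) ∨ c)) → (a ∧ ¬c)): α-rule — add T ¬(b → ((a → b) ∨ c)), F (a ∧ ¬c).
    F (b → b): α-rule — add T b, F b.
    × closes — contains both b and ¬b.
7 branches closed, 14 open.
An open branch gives a satisfying assignment: b=F.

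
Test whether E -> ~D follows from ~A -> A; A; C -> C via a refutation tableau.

Initial set: {(~A -> A); A; (C -> C); ~(E -> ~D)}.
~(E -> ~D): α-rule — add E, ~~D.
(~A -> A): β-rule — branch into ~~A  //  A.
  branch 1 (add ~~A):
    (C -> C): β-rule — branch into ~C  //  C.
      branch 1.1 (add ~C):
        ○ open, literals {A=1, C=0, D=1, E=1}.
      branch 1.2 (add C):
        ○ open, literals {A=1, C=1, D=1, E=1}.
  branch 2 (add A):
    (C -> C): β-rule — branch into ~C  //  C.
      branch 2.1 (add ~C):
        ○ open, literals {A=1, C=0, D=1, E=1}.
      branch 2.2 (add C):
        ○ open, literals {A=1, C=1, D=1, E=1}.
0 branches closed, 4 open.
An open branch gives a countermodel: A=1, C=0, D=1, E=1 (unmentioned atoms arbitrary); the premises hold there but the conclusion fails.

No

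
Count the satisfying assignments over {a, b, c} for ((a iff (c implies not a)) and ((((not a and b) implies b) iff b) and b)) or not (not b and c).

6

Initial set: {(((a iff (c implies not a)) and ((((not a and b) implies b) iff b) and b)) or not (not b and c))}.
(((a iff (c implies not a)) and ((((not a and b) implies b) iff b) and b)) or not (not b and c)): β-rule — branch into ((a iff (c implies not a)) and ((((not a and b) implies b) iff b) and b))  //  not (not b and c).
  branch 1 (add ((a iff (c implies not a)) and ((((not a and b) implies b) iff b) and b))):
    ((a iff (c implies not a)) and ((((not a and b) implies b) iff b) and b)): α-rule — add (a iff (c implies not a)), ((((not a and b) implies b) iff b) and b).
    ((((not a and b) implies b) iff b) and b): α-rule — add (((not a and b) implies b) iff b), b.
    (a iff (c implies not a)): β-rule — branch into a, (c implies not a)  //  not a, not (c implies not a).
      branch 1.1 (add a, (c implies not a)):
        (((not a and b) implies b) iff b): β-rule — branch into ((not a and b) implies b), b  //  not ((not a and b) implies b), not b.
          branch 1.1.1 (add ((not a and b) implies b), b):
            (c implies not a): β-rule — branch into not c  //  not a.
              branch 1.1.1.1 (add not c):
                ((not a and b) implies b): β-rule — branch into not (not a and b)  //  b.
                  branch 1.1.1.1.1 (add not (not a and b)):
                    not (not a and b): β-rule — branch into not not a  //  not b.
                      branch 1.1.1.1.1.1 (add not not a):
                        ○ open, literals {a=true, b=true, c=false}.
                      branch 1.1.1.1.1.2 (add not b):
                        × closes — contains both b and not b.
                  branch 1.1.1.1.2 (add b):
                    ○ open, literals {a=true, b=true, c=false}.
              branch 1.1.1.2 (add not a):
                × closes — contains both a and not a.
          branch 1.1.2 (add not ((not a and b) implies b), not b):
            × closes — contains both b and not b.
      branch 1.2 (add not a, not (c implies not a)):
        not (c implies not a): α-rule — add c, not not a.
        × closes — contains both a and not a.
  branch 2 (add not (not b and c)):
    not (not b and c): β-rule — branch into not not b  //  not c.
      branch 2.1 (add not not b):
        ○ open, literals {b=true}.
      branch 2.2 (add not c):
        ○ open, literals {c=false}.
4 branches closed, 4 open.
Each open branch fixes some atoms; the unmentioned ones are free. Counting distinct full assignments: branch {a=true, b=true, c=false} (none free) contributes 1 new; branch {a=true, b=true, c=false} (none free) contributes 0 new; branch {b=true} (a, c) contributes 3 new; branch {c=false} (a, b) contributes 2 new. Total: 6.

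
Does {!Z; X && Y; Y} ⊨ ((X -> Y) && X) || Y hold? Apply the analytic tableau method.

Initial set: {!Z; (X && Y); Y; !(((X -> Y) && X) || Y)}.
(X && Y): α-rule — add X, Y.
!(((X -> Y) && X) || Y): α-rule — add !((X -> Y) && X), !Y.
× closes — contains both Y and !Y.
All 1 branch closes.
Every branch closed, so the premises entail the conclusion.

Yes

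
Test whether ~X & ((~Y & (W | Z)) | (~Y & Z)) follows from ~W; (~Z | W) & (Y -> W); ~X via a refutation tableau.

No

Initial set: {~W; ((~Z | W) & (Y -> W)); ~X; ~(~X & ((~Y & (W | Z)) | (~Y & Z)))}.
((~Z | W) & (Y -> W)): α-rule — add (~Z | W), (Y -> W).
~(~X & ((~Y & (W | Z)) | (~Y & Z))): β-rule — branch into ~~X  //  ~((~Y & (W | Z)) | (~Y & Z)).
  branch 1 (add ~~X):
    × closes — contains both X and ~X.
  branch 2 (add ~((~Y & (W | Z)) | (~Y & Z))):
    ~((~Y & (W | Z)) | (~Y & Z)): α-rule — add ~(~Y & (W | Z)), ~(~Y & Z).
    (~Z | W): β-rule — branch into ~Z  //  W.
      branch 2.1 (add ~Z):
        (Y -> W): β-rule — branch into ~Y  //  W.
          branch 2.1.1 (add ~Y):
            ~(~Y & (W | Z)): β-rule — branch into ~~Y  //  ~(W | Z).
              branch 2.1.1.1 (add ~~Y):
                × closes — contains both Y and ~Y.
              branch 2.1.1.2 (add ~(W | Z)):
                ~(W | Z): α-rule — add ~W, ~Z.
                ~(~Y & Z): β-rule — branch into ~~Y  //  ~Z.
                  branch 2.1.1.2.1 (add ~~Y):
                    × closes — contains both Y and ~Y.
                  branch 2.1.1.2.2 (add ~Z):
                    ○ open, literals {W=0, X=0, Y=0, Z=0}.
          branch 2.1.2 (add W):
            × closes — contains both W and ~W.
      branch 2.2 (add W):
        × closes — contains both W and ~W.
5 branches closed, 1 open.
An open branch gives a countermodel: W=0, X=0, Y=0, Z=0 (unmentioned atoms arbitrary); the premises hold there but the conclusion fails.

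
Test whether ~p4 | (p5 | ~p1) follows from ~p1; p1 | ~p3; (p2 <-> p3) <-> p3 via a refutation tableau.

Yes

Initial set: {~p1; (p1 | ~p3); ((p2 <-> p3) <-> p3); ~(~p4 | (p5 | ~p1))}.
~(~p4 | (p5 | ~p1)): α-rule — add ~~p4, ~(p5 | ~p1).
~(p5 | ~p1): α-rule — add ~p5, ~~p1.
× closes — contains both p1 and ~p1.
All 1 branch closes.
Every branch closed, so the premises entail the conclusion.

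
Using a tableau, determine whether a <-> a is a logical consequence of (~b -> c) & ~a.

Yes

Initial set: {((~b -> c) & ~a); ~(a <-> a)}.
((~b -> c) & ~a): α-rule — add (~b -> c), ~a.
~(a <-> a): β-rule — branch into a, ~a  //  ~a, a.
  branch 1 (add a, ~a):
    × closes — contains both a and ~a.
  branch 2 (add ~a, a):
    × closes — contains both a and ~a.
All 2 branches close.
Every branch closed, so the premises entail the conclusion.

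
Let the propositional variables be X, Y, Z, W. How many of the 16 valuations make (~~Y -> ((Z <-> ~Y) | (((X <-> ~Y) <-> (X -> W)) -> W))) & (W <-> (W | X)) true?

Initial set: {((~~Y -> ((Z <-> ~Y) | (((X <-> ~Y) <-> (X -> W)) -> W))) & (W <-> (W | X)))}.
((~~Y -> ((Z <-> ~Y) | (((X <-> ~Y) <-> (X -> W)) -> W))) & (W <-> (W | X))): α-rule — add (~~Y -> ((Z <-> ~Y) | (((X <-> ~Y) <-> (X -> W)) -> W))), (W <-> (W | X)).
(~~Y -> ((Z <-> ~Y) | (((X <-> ~Y) <-> (X -> W)) -> W))): β-rule — branch into ~~~Y  //  ((Z <-> ~Y) | (((X <-> ~Y) <-> (X -> W)) -> W)).
  branch 1 (add ~~~Y):
    ~~~Y: drop double negation, giving ~Y.
    (W <-> (W | X)): β-rule — branch into W, (W | X)  //  ~W, ~(W | X).
      branch 1.1 (add W, (W | X)):
        (W | X): β-rule — branch into W  //  X.
          branch 1.1.1 (add W):
            ○ open, literals {W=T, Y=F}.
          branch 1.1.2 (add X):
            ○ open, literals {W=T, X=T, Y=F}.
      branch 1.2 (add ~W, ~(W | X)):
        ~(W | X): α-rule — add ~W, ~X.
        ○ open, literals {W=F, X=F, Y=F}.
  branch 2 (add ((Z <-> ~Y) | (((X <-> ~Y) <-> (X -> W)) -> W))):
    (W <-> (W | X)): β-rule — branch into W, (W | X)  //  ~W, ~(W | X).
      branch 2.1 (add W, (W | X)):
        ((Z <-> ~Y) | (((X <-> ~Y) <-> (X -> W)) -> W)): β-rule — branch into (Z <-> ~Y)  //  (((X <-> ~Y) <-> (X -> W)) -> W).
          branch 2.1.1 (add (Z <-> ~Y)):
            (W | X): β-rule — branch into W  //  X.
              branch 2.1.1.1 (add W):
                (Z <-> ~Y): β-rule — branch into Z, ~Y  //  ~Z, ~~Y.
                  branch 2.1.1.1.1 (add Z, ~Y):
                    ○ open, literals {W=T, Y=F, Z=T}.
                  branch 2.1.1.1.2 (add ~Z, ~~Y):
                    ○ open, literals {W=T, Y=T, Z=F}.
              branch 2.1.1.2 (add X):
                (Z <-> ~Y): β-rule — branch into Z, ~Y  //  ~Z, ~~Y.
                  branch 2.1.1.2.1 (add Z, ~Y):
                    ○ open, literals {W=T, X=T, Y=F, Z=T}.
                  branch 2.1.1.2.2 (add ~Z, ~~Y):
                    ○ open, literals {W=T, X=T, Y=T, Z=F}.
          branch 2.1.2 (add (((X <-> ~Y) <-> (X -> W)) -> W)):
            (W | X): β-rule — branch into W  //  X.
              branch 2.1.2.1 (add W):
                (((X <-> ~Y) <-> (X -> W)) -> W): β-rule — branch into ~((X <-> ~Y) <-> (X -> W))  //  W.
                  branch 2.1.2.1.1 (add ~((X <-> ~Y) <-> (X -> W))):
                    ~((X <-> ~Y) <-> (X -> W)): β-rule — branch into (X <-> ~Y), ~(X -> W)  //  ~(X <-> ~Y), (X -> W).
                      branch 2.1.2.1.1.1 (add (X <-> ~Y), ~(X -> W)):
                        ~(X -> W): α-rule — add X, ~W.
                        × closes — contains both W and ~W.
                      branch 2.1.2.1.1.2 (add ~(X <-> ~Y), (X -> W)):
                        ~(X <-> ~Y): β-rule — branch into X, ~~Y  //  ~X, ~Y.
                          branch 2.1.2.1.1.2.1 (add X, ~~Y):
                            (X -> W): β-rule — branch into ~X  //  W.
                              branch 2.1.2.1.1.2.1.1 (add ~X):
                                × closes — contains both X and ~X.
                              branch 2.1.2.1.1.2.1.2 (add W):
                                ○ open, literals {W=T, X=T, Y=T}.
                          branch 2.1.2.1.1.2.2 (add ~X, ~Y):
                            (X -> W): β-rule — branch into ~X  //  W.
                              branch 2.1.2.1.1.2.2.1 (add ~X):
                                ○ open, literals {W=T, X=F, Y=F}.
                              branch 2.1.2.1.1.2.2.2 (add W):
                                ○ open, literals {W=T, X=F, Y=F}.
                  branch 2.1.2.1.2 (add W):
                    ○ open, literals {W=T}.
              branch 2.1.2.2 (add X):
                (((X <-> ~Y) <-> (X -> W)) -> W): β-rule — branch into ~((X <-> ~Y) <-> (X -> W))  //  W.
                  branch 2.1.2.2.1 (add ~((X <-> ~Y) <-> (X -> W))):
                    ~((X <-> ~Y) <-> (X -> W)): β-rule — branch into (X <-> ~Y), ~(X -> W)  //  ~(X <-> ~Y), (X -> W).
                      branch 2.1.2.2.1.1 (add (X <-> ~Y), ~(X -> W)):
                        ~(X -> W): α-rule — add X, ~W.
                        × closes — contains both W and ~W.
                      branch 2.1.2.2.1.2 (add ~(X <-> ~Y), (X -> W)):
                        ~(X <-> ~Y): β-rule — branch into X, ~~Y  //  ~X, ~Y.
                          branch 2.1.2.2.1.2.1 (add X, ~~Y):
                            (X -> W): β-rule — branch into ~X  //  W.
                              branch 2.1.2.2.1.2.1.1 (add ~X):
                                × closes — contains both X and ~X.
                              branch 2.1.2.2.1.2.1.2 (add W):
                                ○ open, literals {W=T, X=T, Y=T}.
                          branch 2.1.2.2.1.2.2 (add ~X, ~Y):
                            × closes — contains both X and ~X.
                  branch 2.1.2.2.2 (add W):
                    ○ open, literals {W=T, X=T}.
      branch 2.2 (add ~W, ~(W | X)):
        ~(W | X): α-rule — add ~W, ~X.
        ((Z <-> ~Y) | (((X <-> ~Y) <-> (X -> W)) -> W)): β-rule — branch into (Z <-> ~Y)  //  (((X <-> ~Y) <-> (X -> W)) -> W).
          branch 2.2.1 (add (Z <-> ~Y)):
            (Z <-> ~Y): β-rule — branch into Z, ~Y  //  ~Z, ~~Y.
              branch 2.2.1.1 (add Z, ~Y):
                ○ open, literals {W=F, X=F, Y=F, Z=T}.
              branch 2.2.1.2 (add ~Z, ~~Y):
                ○ open, literals {W=F, X=F, Y=T, Z=F}.
          branch 2.2.2 (add (((X <-> ~Y) <-> (X -> W)) -> W)):
            (((X <-> ~Y) <-> (X -> W)) -> W): β-rule — branch into ~((X <-> ~Y) <-> (X -> W))  //  W.
              branch 2.2.2.1 (add ~((X <-> ~Y) <-> (X -> W))):
                ~((X <-> ~Y) <-> (X -> W)): β-rule — branch into (X <-> ~Y), ~(X -> W)  //  ~(X <-> ~Y), (X -> W).
                  branch 2.2.2.1.1 (add (X <-> ~Y), ~(X -> W)):
                    ~(X -> W): α-rule — add X, ~W.
                    × closes — contains both X and ~X.
                  branch 2.2.2.1.2 (add ~(X <-> ~Y), (X -> W)):
                    ~(X <-> ~Y): β-rule — branch into X, ~~Y  //  ~X, ~Y.
                      branch 2.2.2.1.2.1 (add X, ~~Y):
                        × closes — contains both X and ~X.
                      branch 2.2.2.1.2.2 (add ~X, ~Y):
                        (X -> W): β-rule — branch into ~X  //  W.
                          branch 2.2.2.1.2.2.1 (add ~X):
                            ○ open, literals {W=F, X=F, Y=F}.
                          branch 2.2.2.1.2.2.2 (add W):
                            × closes — contains both W and ~W.
              branch 2.2.2.2 (add W):
                × closes — contains both W and ~W.
9 branches closed, 16 open.
Each open branch fixes some atoms; the unmentioned ones are free. Counting distinct full assignments: branch {W=T, Y=F} (X, Z) contributes 4 new; branch {W=T, X=T, Y=F} (Z) contributes 0 new; branch {W=F, X=F, Y=F} (Z) contributes 2 new; branch {W=T, Y=F, Z=T} (X) contributes 0 new; branch {W=T, Y=T, Z=F} (X) contributes 2 new; branch {W=T, X=T, Y=F, Z=T} (none free) contributes 0 new; branch {W=T, X=T, Y=T, Z=F} (none free) contributes 0 new; branch {W=T, X=T, Y=T} (Z) contributes 1 new; branch {W=T, X=F, Y=F} (Z) contributes 0 new; branch {W=T, X=F, Y=F} (Z) contributes 0 new; branch {W=T} (X, Y, Z) contributes 1 new; branch {W=T, X=T, Y=T} (Z) contributes 0 new; branch {W=T, X=T} (Y, Z) contributes 0 new; branch {W=F, X=F, Y=F, Z=T} (none free) contributes 0 new; branch {W=F, X=F, Y=T, Z=F} (none free) contributes 1 new; branch {W=F, X=F, Y=F} (Z) contributes 0 new. Total: 11.

11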